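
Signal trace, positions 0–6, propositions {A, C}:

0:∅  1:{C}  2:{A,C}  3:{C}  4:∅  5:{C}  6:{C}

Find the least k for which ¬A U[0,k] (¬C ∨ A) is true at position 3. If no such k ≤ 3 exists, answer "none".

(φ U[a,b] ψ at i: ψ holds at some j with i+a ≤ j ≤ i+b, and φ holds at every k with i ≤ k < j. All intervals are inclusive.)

Need earliest j ≥ 3 with (¬C ∨ A), and ¬A at every k in [3,j-1].
  j=3: rhs fails.
  j=4: rhs holds; lhs holds on [3,3]. k = 1.

1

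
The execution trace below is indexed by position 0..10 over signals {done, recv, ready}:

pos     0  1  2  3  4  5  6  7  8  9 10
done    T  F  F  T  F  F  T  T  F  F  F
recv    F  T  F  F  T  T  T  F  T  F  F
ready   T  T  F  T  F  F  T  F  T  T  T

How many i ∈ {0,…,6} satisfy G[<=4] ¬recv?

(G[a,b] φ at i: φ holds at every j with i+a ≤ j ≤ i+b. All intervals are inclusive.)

0

Evaluate at each i in [0,6]:
  i=0: ✗ (fails at j=1)
  i=1: ✗ (fails at j=1)
  i=2: ✗ (fails at j=4)
  i=3: ✗ (fails at j=4)
  i=4: ✗ (fails at j=4)
  i=5: ✗ (fails at j=5)
  i=6: ✗ (fails at j=6)
Positions where it holds: {} → 0.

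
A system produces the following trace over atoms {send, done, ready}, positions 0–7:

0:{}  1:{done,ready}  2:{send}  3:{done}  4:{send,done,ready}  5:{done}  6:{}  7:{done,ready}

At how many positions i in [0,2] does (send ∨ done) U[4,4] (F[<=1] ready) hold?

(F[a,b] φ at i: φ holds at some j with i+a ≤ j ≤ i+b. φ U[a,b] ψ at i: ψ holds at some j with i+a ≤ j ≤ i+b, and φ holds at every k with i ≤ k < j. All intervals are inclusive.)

Evaluate at each i in [0,2]:
  i=0: ✗ (lhs fails at k=0 before rhs at j=4)
  i=1: ✗ (no rhs in [5,5])
  i=2: ✓ (rhs at j=6; lhs holds on [2,5])
Positions where it holds: {2} → 1.

1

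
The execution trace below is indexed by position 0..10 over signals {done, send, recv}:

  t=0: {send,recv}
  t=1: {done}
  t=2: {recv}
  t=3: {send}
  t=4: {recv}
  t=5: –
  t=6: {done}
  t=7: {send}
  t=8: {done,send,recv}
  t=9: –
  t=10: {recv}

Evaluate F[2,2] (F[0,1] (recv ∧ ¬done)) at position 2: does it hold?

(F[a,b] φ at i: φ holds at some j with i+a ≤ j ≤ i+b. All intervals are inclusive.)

Holds

Check F[0,1] (recv ∧ ¬done) at each j in [4,4]:
  j=4: holds (witness at 4)
Found at j=4 → formula holds.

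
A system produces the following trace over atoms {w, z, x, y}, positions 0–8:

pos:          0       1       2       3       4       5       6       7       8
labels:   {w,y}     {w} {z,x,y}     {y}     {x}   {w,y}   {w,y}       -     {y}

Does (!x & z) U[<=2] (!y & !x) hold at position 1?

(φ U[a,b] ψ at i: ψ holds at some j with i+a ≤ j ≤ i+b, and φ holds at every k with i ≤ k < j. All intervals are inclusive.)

True

Need some j in [1,3] with (!y & !x), and (!x & z) at every k in [1,j-1].
  j=1: (!y & !x) holds; no prefix to check → satisfied.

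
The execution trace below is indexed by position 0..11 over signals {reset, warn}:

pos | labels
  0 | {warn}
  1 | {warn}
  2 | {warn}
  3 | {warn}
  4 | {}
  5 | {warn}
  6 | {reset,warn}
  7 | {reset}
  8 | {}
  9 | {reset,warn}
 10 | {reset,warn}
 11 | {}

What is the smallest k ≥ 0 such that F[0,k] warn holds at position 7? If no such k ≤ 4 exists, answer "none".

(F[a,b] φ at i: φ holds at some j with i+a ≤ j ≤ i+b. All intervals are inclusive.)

Scan j = 7,8,… for warn:
  j=7: fails
  j=8: fails
  j=9: holds
First hit at j=9, so smallest k = 9-7 = 2.

2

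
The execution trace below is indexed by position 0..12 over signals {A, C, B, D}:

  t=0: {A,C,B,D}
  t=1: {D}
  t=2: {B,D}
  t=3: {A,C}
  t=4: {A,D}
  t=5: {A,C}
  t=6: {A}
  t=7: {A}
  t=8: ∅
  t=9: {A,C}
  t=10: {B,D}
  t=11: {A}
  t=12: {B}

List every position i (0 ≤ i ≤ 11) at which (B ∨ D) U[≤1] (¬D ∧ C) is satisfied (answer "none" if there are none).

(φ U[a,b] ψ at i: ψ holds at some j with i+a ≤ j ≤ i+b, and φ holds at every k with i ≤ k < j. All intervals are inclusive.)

2, 3, 4, 5, 9

Evaluate at each i in [0,11]:
  i=0: ✗ (no rhs in [0,1])
  i=1: ✗ (no rhs in [1,2])
  i=2: ✓ (rhs at j=3; lhs holds on [2,2])
  i=3: ✓ (rhs at j=3)
  i=4: ✓ (rhs at j=5; lhs holds on [4,4])
  i=5: ✓ (rhs at j=5)
  i=6: ✗ (no rhs in [6,7])
  i=7: ✗ (no rhs in [7,8])
  i=8: ✗ (lhs fails at k=8 before rhs at j=9)
  i=9: ✓ (rhs at j=9)
  i=10: ✗ (no rhs in [10,11])
  i=11: ✗ (no rhs in [11,12])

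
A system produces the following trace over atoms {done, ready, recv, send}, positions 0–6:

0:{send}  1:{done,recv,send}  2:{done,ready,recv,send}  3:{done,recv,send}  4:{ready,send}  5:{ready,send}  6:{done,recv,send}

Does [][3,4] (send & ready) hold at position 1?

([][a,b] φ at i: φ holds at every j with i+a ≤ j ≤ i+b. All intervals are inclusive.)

Check (send & ready) at every j in [4,5]:
  j=4: true
  j=5: true
All positions satisfy it → formula holds.

True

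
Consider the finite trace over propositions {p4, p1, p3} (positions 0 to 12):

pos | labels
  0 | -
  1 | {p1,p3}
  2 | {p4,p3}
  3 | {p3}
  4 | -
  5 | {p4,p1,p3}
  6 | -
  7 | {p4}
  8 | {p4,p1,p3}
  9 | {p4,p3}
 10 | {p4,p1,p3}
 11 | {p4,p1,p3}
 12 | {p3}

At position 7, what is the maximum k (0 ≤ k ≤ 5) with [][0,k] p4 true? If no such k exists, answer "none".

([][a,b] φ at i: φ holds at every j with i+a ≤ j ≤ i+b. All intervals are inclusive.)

p4 must hold from j=7 onward; find where it first fails.
  j=7: holds
  j=8: holds
  j=9: holds
  j=10: holds
  j=11: holds
  j=12: fails
Holds on [7,11], so largest k = 4.

4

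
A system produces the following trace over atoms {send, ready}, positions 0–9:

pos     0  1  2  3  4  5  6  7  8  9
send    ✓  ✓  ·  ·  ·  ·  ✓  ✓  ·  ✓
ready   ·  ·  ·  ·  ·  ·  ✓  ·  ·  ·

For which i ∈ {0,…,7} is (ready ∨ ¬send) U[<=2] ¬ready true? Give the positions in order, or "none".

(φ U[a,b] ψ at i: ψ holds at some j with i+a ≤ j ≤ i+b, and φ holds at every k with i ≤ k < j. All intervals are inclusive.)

0, 1, 2, 3, 4, 5, 6, 7

Evaluate at each i in [0,7]:
  i=0: ✓ (rhs at j=0)
  i=1: ✓ (rhs at j=1)
  i=2: ✓ (rhs at j=2)
  i=3: ✓ (rhs at j=3)
  i=4: ✓ (rhs at j=4)
  i=5: ✓ (rhs at j=5)
  i=6: ✓ (rhs at j=7; lhs holds on [6,6])
  i=7: ✓ (rhs at j=7)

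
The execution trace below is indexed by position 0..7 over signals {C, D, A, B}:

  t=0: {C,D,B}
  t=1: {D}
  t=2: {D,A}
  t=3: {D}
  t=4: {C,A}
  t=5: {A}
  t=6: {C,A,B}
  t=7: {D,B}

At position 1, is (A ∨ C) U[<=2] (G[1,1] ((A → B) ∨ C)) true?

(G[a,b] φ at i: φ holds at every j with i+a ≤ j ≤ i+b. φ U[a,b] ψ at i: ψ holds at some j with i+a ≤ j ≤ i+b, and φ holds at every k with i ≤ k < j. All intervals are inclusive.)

False

Need some j in [1,3] with G[1,1] ((A → B) ∨ C), and (A ∨ C) at every k in [1,j-1].
  j=1: G[1,1] ((A → B) ∨ C) — fails at 2.
  j=2: G[1,1] ((A → B) ∨ C) holds, but (A ∨ C) fails at k=1 → not this j.
  j=3: G[1,1] ((A → B) ∨ C) holds, but (A ∨ C) fails at k=1 → not this j.
No j in the window works → until fails.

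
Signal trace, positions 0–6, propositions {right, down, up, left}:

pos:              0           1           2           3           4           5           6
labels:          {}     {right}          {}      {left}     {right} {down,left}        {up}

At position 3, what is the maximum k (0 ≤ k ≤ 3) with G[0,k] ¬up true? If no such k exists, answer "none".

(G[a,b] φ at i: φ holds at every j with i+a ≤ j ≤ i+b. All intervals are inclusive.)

¬up must hold from j=3 onward; find where it first fails.
  j=3: holds
  j=4: holds
  j=5: holds
  j=6: fails
Holds on [3,5], so largest k = 2.

2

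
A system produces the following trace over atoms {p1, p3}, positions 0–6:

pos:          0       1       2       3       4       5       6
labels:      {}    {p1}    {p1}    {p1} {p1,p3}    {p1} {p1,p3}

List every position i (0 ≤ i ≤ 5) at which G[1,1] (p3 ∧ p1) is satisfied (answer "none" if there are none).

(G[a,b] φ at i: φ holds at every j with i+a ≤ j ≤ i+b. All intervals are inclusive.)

Evaluate at each i in [0,5]:
  i=0: ✗ (fails at j=1)
  i=1: ✗ (fails at j=2)
  i=2: ✗ (fails at j=3)
  i=3: ✓ (all of [4,4])
  i=4: ✗ (fails at j=5)
  i=5: ✓ (all of [6,6])

3, 5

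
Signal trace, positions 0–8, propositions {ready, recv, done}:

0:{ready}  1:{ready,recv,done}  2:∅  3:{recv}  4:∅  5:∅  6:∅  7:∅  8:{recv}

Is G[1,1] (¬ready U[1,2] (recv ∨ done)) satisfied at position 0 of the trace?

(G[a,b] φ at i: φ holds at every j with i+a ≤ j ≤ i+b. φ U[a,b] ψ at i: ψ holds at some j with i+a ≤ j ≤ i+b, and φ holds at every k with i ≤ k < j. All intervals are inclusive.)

No

Check (¬ready U[1,2] (recv ∨ done)) at every j in [1,1]:
  j=1: fails
Fails at j=1 → formula fails.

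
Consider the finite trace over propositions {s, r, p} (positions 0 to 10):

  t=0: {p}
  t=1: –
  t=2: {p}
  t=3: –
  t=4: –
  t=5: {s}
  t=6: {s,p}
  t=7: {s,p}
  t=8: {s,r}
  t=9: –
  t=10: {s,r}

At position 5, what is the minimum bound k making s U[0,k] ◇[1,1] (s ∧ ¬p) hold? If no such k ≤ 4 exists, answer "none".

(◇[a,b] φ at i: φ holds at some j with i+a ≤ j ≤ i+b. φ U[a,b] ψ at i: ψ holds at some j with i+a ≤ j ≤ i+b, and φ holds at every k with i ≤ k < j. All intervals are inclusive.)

2

Need earliest j ≥ 5 with ◇[1,1] (s ∧ ¬p), and s at every k in [5,j-1].
  j=5: rhs fails.
  j=6: rhs fails.
  j=7: rhs holds; lhs holds on [5,6]. k = 2.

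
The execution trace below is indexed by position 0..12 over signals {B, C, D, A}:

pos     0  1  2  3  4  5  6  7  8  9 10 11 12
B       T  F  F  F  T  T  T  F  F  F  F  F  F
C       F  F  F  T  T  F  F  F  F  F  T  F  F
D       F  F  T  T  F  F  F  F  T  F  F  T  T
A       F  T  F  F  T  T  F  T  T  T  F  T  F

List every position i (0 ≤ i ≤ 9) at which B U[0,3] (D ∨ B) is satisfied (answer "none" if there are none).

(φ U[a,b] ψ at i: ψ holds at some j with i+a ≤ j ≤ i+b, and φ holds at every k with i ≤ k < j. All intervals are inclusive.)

Evaluate at each i in [0,9]:
  i=0: ✓ (rhs at j=0)
  i=1: ✗ (lhs fails at k=1 before rhs at j=2)
  i=2: ✓ (rhs at j=2)
  i=3: ✓ (rhs at j=3)
  i=4: ✓ (rhs at j=4)
  i=5: ✓ (rhs at j=5)
  i=6: ✓ (rhs at j=6)
  i=7: ✗ (lhs fails at k=7 before rhs at j=8)
  i=8: ✓ (rhs at j=8)
  i=9: ✗ (lhs fails at k=9 before rhs at j=11)

0, 2, 3, 4, 5, 6, 8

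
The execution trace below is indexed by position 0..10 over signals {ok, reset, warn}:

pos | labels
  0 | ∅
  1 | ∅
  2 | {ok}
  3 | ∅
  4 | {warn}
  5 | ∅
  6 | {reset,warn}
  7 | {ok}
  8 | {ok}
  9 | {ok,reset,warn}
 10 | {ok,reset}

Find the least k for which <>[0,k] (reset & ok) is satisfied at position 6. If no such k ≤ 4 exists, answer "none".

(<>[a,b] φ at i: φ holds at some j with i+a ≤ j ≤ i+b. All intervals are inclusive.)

3

Scan j = 6,7,… for (reset & ok):
  j=6: fails
  j=7: fails
  j=8: fails
  j=9: holds
First hit at j=9, so smallest k = 9-6 = 3.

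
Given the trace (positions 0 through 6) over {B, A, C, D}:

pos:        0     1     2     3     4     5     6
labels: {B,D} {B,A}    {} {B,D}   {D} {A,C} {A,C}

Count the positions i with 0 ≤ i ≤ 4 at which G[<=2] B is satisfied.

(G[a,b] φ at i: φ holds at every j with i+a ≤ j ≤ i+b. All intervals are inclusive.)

0

Evaluate at each i in [0,4]:
  i=0: ✗ (fails at j=2)
  i=1: ✗ (fails at j=2)
  i=2: ✗ (fails at j=2)
  i=3: ✗ (fails at j=4)
  i=4: ✗ (fails at j=4)
Positions where it holds: {} → 0.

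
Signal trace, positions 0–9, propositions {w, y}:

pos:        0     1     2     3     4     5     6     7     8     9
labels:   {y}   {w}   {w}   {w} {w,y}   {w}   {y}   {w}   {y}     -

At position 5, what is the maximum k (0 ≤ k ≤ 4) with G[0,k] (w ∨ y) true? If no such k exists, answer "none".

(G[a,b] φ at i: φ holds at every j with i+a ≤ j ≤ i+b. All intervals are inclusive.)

(w ∨ y) must hold from j=5 onward; find where it first fails.
  j=5: holds
  j=6: holds
  j=7: holds
  j=8: holds
  j=9: fails
Holds on [5,8], so largest k = 3.

3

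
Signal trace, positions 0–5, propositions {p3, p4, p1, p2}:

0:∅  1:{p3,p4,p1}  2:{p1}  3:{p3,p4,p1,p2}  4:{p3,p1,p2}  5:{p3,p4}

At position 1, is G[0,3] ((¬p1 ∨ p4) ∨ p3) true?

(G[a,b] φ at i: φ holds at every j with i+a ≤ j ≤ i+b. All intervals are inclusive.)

False

Check ((¬p1 ∨ p4) ∨ p3) at every j in [1,4]:
  j=1: true
  j=2: false
  j=3: true
  j=4: true
Fails at j=2 → formula fails.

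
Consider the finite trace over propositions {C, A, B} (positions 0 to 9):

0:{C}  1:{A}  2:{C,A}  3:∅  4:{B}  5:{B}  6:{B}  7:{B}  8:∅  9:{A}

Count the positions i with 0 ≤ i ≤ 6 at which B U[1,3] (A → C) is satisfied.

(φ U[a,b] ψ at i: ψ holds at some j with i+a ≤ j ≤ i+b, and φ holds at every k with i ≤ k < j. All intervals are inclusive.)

Evaluate at each i in [0,6]:
  i=0: ✗ (lhs fails at k=0 before rhs at j=2)
  i=1: ✗ (lhs fails at k=1 before rhs at j=2)
  i=2: ✗ (lhs fails at k=2 before rhs at j=3)
  i=3: ✗ (lhs fails at k=3 before rhs at j=4)
  i=4: ✓ (rhs at j=5; lhs holds on [4,4])
  i=5: ✓ (rhs at j=6; lhs holds on [5,5])
  i=6: ✓ (rhs at j=7; lhs holds on [6,6])
Positions where it holds: {4, 5, 6} → 3.

3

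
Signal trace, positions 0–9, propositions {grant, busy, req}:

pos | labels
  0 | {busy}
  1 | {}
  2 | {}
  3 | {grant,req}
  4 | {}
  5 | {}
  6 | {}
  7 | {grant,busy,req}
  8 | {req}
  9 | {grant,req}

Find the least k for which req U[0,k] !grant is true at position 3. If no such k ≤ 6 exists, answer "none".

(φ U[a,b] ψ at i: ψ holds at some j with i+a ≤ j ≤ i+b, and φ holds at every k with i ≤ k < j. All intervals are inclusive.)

1

Need earliest j ≥ 3 with !grant, and req at every k in [3,j-1].
  j=3: rhs fails.
  j=4: rhs holds; lhs holds on [3,3]. k = 1.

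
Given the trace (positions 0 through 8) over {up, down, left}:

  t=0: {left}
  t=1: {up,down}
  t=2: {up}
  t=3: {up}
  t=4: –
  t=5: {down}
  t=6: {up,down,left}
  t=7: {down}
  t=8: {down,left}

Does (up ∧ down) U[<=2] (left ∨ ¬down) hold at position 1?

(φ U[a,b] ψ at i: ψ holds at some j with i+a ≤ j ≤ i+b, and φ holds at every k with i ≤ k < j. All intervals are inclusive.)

Need some j in [1,3] with (left ∨ ¬down), and (up ∧ down) at every k in [1,j-1].
  j=1: (left ∨ ¬down) false.
  j=2: (left ∨ ¬down) holds; (up ∧ down) holds at every k in [1,1] → satisfied.

True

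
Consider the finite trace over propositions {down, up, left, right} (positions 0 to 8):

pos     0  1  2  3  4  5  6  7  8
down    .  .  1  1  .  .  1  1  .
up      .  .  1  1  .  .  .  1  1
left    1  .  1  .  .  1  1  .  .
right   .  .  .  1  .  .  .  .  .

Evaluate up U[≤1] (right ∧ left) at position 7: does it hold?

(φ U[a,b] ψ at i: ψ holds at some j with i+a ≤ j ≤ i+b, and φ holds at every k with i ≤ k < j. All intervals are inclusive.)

False

Need some j in [7,8] with (right ∧ left), and up at every k in [7,j-1].
  j=7: (right ∧ left) false.
  j=8: (right ∧ left) false.
No j in the window works → until fails.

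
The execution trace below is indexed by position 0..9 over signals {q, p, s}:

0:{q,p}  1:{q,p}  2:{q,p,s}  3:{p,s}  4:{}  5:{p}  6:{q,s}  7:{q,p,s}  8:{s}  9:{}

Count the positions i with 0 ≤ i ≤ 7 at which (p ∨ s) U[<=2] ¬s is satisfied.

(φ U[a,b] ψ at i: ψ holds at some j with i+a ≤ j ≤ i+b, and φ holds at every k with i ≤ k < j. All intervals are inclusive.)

7

Evaluate at each i in [0,7]:
  i=0: ✓ (rhs at j=0)
  i=1: ✓ (rhs at j=1)
  i=2: ✓ (rhs at j=4; lhs holds on [2,3])
  i=3: ✓ (rhs at j=4; lhs holds on [3,3])
  i=4: ✓ (rhs at j=4)
  i=5: ✓ (rhs at j=5)
  i=6: ✗ (no rhs in [6,8])
  i=7: ✓ (rhs at j=9; lhs holds on [7,8])
Positions where it holds: {0, 1, 2, 3, 4, 5, 7} → 7.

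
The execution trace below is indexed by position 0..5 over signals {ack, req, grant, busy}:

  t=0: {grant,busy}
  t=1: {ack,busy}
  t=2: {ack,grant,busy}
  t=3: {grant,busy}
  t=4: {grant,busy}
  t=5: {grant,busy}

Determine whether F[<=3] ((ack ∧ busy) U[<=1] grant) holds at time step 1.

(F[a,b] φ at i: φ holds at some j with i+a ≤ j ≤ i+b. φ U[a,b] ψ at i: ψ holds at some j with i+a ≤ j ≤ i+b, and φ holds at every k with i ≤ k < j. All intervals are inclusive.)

Check ((ack ∧ busy) U[<=1] grant) at each j in [1,4]:
  j=1: holds
  j=2: holds
  j=3: holds
  j=4: holds
Found at j=1 → formula holds.

Yes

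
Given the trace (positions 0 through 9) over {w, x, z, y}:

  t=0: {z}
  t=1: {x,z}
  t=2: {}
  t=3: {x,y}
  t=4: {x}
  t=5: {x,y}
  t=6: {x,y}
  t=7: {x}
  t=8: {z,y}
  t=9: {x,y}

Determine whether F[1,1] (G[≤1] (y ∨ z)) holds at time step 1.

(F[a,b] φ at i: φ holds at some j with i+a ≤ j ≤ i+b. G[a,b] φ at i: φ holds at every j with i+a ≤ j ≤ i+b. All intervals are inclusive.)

Check G[≤1] (y ∨ z) at each j in [2,2]:
  j=2: fails at 2
No position in the window satisfies it → formula fails.

Does not hold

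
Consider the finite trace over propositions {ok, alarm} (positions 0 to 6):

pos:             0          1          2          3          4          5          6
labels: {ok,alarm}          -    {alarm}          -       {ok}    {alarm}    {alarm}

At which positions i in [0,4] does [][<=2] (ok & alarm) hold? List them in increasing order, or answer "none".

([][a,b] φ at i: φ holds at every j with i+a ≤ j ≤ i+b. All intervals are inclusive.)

none

Evaluate at each i in [0,4]:
  i=0: ✗ (fails at j=1)
  i=1: ✗ (fails at j=1)
  i=2: ✗ (fails at j=2)
  i=3: ✗ (fails at j=3)
  i=4: ✗ (fails at j=4)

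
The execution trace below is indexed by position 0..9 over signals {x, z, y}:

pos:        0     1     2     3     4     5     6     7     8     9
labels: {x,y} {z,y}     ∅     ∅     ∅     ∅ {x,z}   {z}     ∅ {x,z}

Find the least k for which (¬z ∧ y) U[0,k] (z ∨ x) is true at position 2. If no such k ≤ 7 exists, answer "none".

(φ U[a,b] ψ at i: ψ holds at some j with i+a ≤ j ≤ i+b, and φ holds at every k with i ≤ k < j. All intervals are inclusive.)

Need earliest j ≥ 2 with (z ∨ x), and (¬z ∧ y) at every k in [2,j-1].
  j=2: rhs fails.
  j=3: rhs fails.
  j=4: rhs fails.
  j=5: rhs fails.
  j=6: rhs holds but lhs fails at k=2.
  j=7: rhs holds but lhs fails at k=2.
  j=8: rhs fails.
  j=9: rhs holds but lhs fails at k=2.
No witness within the range → none.

none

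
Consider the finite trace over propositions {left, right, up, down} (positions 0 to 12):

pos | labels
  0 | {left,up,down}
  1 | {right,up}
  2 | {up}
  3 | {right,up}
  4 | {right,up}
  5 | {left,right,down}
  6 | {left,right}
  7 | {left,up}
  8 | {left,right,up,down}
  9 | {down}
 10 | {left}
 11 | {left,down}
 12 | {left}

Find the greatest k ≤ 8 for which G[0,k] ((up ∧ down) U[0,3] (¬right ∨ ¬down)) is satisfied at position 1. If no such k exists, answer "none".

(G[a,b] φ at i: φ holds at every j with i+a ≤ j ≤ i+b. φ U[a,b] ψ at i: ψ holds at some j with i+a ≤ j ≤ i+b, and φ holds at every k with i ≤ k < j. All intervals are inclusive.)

((up ∧ down) U[0,3] (¬right ∨ ¬down)) must hold from j=1 onward; find where it first fails.
  j=1: holds
  j=2: holds
  j=3: holds
  j=4: holds
  j=5: fails
Holds on [1,4], so largest k = 3.

3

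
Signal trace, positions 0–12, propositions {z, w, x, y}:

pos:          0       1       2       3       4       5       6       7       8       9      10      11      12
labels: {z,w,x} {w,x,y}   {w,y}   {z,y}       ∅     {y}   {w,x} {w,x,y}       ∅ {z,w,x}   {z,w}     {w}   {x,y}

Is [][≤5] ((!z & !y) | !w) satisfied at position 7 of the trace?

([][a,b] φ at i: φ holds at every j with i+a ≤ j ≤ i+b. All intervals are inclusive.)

Check ((!z & !y) | !w) at every j in [7,12]:
  j=7: false
  j=8: true
  j=9: false
  j=10: false
  j=11: true
  j=12: true
Fails at j=7 → formula fails.

False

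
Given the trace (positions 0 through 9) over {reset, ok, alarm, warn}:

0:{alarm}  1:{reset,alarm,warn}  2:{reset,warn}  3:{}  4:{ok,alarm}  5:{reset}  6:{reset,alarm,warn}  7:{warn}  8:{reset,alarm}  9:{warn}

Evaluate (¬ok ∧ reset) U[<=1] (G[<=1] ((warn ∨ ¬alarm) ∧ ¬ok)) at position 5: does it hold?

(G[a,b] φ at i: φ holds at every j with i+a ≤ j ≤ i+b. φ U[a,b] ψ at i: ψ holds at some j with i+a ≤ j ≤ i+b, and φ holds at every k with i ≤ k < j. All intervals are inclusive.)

Yes

Need some j in [5,6] with G[<=1] ((warn ∨ ¬alarm) ∧ ¬ok), and (¬ok ∧ reset) at every k in [5,j-1].
  j=5: G[<=1] ((warn ∨ ¬alarm) ∧ ¬ok) holds; no prefix to check → satisfied.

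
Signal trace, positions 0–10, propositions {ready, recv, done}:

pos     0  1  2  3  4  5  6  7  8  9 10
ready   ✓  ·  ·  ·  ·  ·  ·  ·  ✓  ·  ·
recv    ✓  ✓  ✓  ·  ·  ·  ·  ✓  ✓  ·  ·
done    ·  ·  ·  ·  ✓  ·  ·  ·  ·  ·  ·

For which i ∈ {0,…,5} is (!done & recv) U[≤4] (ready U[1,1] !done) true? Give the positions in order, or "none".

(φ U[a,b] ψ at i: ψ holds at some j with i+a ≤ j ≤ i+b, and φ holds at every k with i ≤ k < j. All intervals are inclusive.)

Evaluate at each i in [0,5]:
  i=0: ✓ (rhs at j=0)
  i=1: ✗ (no rhs in [1,5])
  i=2: ✗ (no rhs in [2,6])
  i=3: ✗ (no rhs in [3,7])
  i=4: ✗ (lhs fails at k=4 before rhs at j=8)
  i=5: ✗ (lhs fails at k=5 before rhs at j=8)

0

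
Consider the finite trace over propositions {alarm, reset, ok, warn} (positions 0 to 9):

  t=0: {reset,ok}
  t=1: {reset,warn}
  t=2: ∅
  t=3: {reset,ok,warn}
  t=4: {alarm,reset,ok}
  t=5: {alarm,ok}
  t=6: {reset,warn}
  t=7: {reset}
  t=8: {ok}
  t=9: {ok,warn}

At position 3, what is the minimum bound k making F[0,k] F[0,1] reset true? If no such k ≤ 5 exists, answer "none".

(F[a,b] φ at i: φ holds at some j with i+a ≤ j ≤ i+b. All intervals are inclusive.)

Scan j = 3,4,… for F[0,1] reset:
  j=3: holds
First hit at j=3, so smallest k = 3-3 = 0.

0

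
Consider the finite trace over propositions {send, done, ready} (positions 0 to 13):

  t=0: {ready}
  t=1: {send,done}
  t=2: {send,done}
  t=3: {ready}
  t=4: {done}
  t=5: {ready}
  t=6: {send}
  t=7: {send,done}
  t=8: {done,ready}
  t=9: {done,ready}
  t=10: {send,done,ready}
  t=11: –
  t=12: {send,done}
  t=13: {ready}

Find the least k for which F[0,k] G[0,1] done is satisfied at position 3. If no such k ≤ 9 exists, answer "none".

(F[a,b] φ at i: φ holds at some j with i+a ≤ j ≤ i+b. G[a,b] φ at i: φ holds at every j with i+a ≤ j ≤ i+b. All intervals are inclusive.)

4

Scan j = 3,4,… for G[0,1] done:
  j=3: fails
  j=4: fails
  j=5: fails
  j=6: fails
  j=7: holds
First hit at j=7, so smallest k = 7-3 = 4.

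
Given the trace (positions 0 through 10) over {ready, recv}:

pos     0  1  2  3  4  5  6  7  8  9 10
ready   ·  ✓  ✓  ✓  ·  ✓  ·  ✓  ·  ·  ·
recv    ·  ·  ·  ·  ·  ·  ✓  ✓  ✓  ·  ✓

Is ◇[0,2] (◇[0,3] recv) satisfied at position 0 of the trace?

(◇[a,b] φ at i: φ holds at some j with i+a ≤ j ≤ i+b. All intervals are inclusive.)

No

Check ◇[0,3] recv at each j in [0,2]:
  j=0: fails (none in [0,3])
  j=1: fails (none in [1,4])
  j=2: fails (none in [2,5])
No position in the window satisfies it → formula fails.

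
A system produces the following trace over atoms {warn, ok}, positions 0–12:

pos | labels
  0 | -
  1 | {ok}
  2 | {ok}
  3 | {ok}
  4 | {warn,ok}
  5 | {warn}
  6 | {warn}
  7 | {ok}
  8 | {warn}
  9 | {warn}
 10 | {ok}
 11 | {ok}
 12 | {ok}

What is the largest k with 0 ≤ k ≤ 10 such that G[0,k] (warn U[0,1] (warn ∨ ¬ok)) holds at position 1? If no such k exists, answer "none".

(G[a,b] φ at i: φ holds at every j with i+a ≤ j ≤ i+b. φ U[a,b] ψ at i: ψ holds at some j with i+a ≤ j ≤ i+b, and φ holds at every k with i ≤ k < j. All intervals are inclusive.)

none

(warn U[0,1] (warn ∨ ¬ok)) must hold from j=1 onward; find where it first fails.
  j=1: fails → no k works.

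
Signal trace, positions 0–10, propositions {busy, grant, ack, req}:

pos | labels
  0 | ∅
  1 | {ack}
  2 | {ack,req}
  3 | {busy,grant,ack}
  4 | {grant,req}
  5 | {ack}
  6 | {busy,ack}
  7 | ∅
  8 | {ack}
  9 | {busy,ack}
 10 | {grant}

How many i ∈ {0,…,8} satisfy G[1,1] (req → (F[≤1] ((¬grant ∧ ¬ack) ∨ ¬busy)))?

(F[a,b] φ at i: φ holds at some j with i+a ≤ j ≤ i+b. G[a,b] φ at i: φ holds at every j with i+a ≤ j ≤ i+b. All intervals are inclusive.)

Evaluate at each i in [0,8]:
  i=0: ✓ (all of [1,1])
  i=1: ✓ (all of [2,2])
  i=2: ✓ (all of [3,3])
  i=3: ✓ (all of [4,4])
  i=4: ✓ (all of [5,5])
  i=5: ✓ (all of [6,6])
  i=6: ✓ (all of [7,7])
  i=7: ✓ (all of [8,8])
  i=8: ✓ (all of [9,9])
Positions where it holds: {0, 1, 2, 3, 4, 5, 6, 7, 8} → 9.

9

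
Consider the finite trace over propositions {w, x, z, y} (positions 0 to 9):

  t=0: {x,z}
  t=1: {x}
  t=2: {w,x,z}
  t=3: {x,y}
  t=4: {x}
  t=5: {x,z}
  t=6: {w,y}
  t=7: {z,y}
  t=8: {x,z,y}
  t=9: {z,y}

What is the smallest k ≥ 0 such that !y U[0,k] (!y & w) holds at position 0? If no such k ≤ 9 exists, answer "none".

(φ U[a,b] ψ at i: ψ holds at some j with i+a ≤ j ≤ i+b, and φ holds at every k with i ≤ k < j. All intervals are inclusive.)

Need earliest j ≥ 0 with (!y & w), and !y at every k in [0,j-1].
  j=0: rhs fails.
  j=1: rhs fails.
  j=2: rhs holds; lhs holds on [0,1]. k = 2.

2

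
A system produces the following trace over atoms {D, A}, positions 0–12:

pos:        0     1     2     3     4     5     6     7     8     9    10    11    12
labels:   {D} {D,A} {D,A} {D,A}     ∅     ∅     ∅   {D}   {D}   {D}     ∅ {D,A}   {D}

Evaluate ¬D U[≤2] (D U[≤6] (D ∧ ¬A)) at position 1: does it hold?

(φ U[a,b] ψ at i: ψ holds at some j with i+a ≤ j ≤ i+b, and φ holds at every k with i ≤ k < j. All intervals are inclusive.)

Need some j in [1,3] with (D U[≤6] (D ∧ ¬A)), and ¬D at every k in [1,j-1].
  j=1: (D U[≤6] (D ∧ ¬A)) — fails.
  j=2: (D U[≤6] (D ∧ ¬A)) — fails.
  j=3: (D U[≤6] (D ∧ ¬A)) — fails.
No j in the window works → until fails.

No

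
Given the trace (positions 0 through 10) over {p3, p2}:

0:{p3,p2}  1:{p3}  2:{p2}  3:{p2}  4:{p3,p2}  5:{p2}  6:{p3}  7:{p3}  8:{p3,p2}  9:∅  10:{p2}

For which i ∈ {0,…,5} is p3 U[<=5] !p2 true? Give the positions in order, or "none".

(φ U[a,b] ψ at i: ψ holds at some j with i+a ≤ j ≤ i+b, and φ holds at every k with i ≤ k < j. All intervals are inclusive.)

Evaluate at each i in [0,5]:
  i=0: ✓ (rhs at j=1; lhs holds on [0,0])
  i=1: ✓ (rhs at j=1)
  i=2: ✗ (lhs fails at k=2 before rhs at j=6)
  i=3: ✗ (lhs fails at k=3 before rhs at j=6)
  i=4: ✗ (lhs fails at k=5 before rhs at j=6)
  i=5: ✗ (lhs fails at k=5 before rhs at j=6)

0, 1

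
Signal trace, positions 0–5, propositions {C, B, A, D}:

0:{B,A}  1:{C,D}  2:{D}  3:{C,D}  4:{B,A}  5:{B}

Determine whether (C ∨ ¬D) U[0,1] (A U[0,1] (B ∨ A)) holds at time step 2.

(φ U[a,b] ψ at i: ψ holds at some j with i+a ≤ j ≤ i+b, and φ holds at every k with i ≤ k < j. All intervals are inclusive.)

False

Need some j in [2,3] with (A U[0,1] (B ∨ A)), and (C ∨ ¬D) at every k in [2,j-1].
  j=2: (A U[0,1] (B ∨ A)) — fails.
  j=3: (A U[0,1] (B ∨ A)) — fails.
No j in the window works → until fails.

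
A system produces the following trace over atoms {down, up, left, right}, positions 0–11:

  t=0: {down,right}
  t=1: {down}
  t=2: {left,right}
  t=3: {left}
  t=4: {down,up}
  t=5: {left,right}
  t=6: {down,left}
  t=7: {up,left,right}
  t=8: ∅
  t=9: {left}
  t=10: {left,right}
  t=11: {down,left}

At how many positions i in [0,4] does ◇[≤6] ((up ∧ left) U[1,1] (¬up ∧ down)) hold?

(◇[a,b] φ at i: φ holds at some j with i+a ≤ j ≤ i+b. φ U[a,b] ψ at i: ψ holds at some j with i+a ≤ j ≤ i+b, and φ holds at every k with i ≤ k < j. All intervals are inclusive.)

0

Evaluate at each i in [0,4]:
  i=0: ✗ (none in [0,6])
  i=1: ✗ (none in [1,7])
  i=2: ✗ (none in [2,8])
  i=3: ✗ (none in [3,9])
  i=4: ✗ (none in [4,10])
Positions where it holds: {} → 0.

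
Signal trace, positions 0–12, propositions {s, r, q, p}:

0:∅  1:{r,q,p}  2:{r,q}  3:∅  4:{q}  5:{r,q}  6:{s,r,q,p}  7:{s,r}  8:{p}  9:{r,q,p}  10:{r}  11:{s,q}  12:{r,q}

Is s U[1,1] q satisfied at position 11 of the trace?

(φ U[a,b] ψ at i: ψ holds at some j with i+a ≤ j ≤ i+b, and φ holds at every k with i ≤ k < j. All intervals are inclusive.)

Holds

Need some j in [12,12] with q, and s at every k in [11,j-1].
  j=12: q holds; s holds at every k in [11,11] → satisfied.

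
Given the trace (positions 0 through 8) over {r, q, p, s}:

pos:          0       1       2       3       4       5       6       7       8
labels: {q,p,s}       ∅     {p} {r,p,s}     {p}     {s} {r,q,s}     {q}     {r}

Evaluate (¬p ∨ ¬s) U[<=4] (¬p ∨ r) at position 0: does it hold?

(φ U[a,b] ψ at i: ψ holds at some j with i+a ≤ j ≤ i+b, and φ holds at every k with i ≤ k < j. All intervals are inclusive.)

Need some j in [0,4] with (¬p ∨ r), and (¬p ∨ ¬s) at every k in [0,j-1].
  j=0: (¬p ∨ r) false.
  j=1: (¬p ∨ r) holds, but (¬p ∨ ¬s) fails at k=0 → not this j.
  j=2: (¬p ∨ r) false.
  j=3: (¬p ∨ r) holds, but (¬p ∨ ¬s) fails at k=0 → not this j.
  j=4: (¬p ∨ r) false.
No j in the window works → until fails.

No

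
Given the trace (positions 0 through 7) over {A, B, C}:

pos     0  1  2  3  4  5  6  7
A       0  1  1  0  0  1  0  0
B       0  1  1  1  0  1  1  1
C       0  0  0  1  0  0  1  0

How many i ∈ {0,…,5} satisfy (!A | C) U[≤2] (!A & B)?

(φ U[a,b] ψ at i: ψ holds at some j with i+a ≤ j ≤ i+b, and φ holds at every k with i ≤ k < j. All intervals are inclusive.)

1

Evaluate at each i in [0,5]:
  i=0: ✗ (no rhs in [0,2])
  i=1: ✗ (lhs fails at k=1 before rhs at j=3)
  i=2: ✗ (lhs fails at k=2 before rhs at j=3)
  i=3: ✓ (rhs at j=3)
  i=4: ✗ (lhs fails at k=5 before rhs at j=6)
  i=5: ✗ (lhs fails at k=5 before rhs at j=6)
Positions where it holds: {3} → 1.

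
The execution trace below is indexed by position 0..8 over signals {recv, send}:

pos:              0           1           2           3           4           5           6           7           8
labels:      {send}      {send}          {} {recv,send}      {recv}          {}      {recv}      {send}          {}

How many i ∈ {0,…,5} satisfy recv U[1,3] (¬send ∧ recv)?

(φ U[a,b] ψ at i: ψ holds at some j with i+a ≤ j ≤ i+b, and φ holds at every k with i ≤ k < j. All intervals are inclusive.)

1

Evaluate at each i in [0,5]:
  i=0: ✗ (no rhs in [1,3])
  i=1: ✗ (lhs fails at k=1 before rhs at j=4)
  i=2: ✗ (lhs fails at k=2 before rhs at j=4)
  i=3: ✓ (rhs at j=4; lhs holds on [3,3])
  i=4: ✗ (lhs fails at k=5 before rhs at j=6)
  i=5: ✗ (lhs fails at k=5 before rhs at j=6)
Positions where it holds: {3} → 1.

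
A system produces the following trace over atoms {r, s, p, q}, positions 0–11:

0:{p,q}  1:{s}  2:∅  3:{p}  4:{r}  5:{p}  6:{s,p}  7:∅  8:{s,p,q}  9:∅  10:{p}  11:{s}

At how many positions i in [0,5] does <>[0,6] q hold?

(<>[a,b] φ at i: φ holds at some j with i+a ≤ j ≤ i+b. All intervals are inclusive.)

5

Evaluate at each i in [0,5]:
  i=0: ✓ (witness j=0)
  i=1: ✗ (none in [1,7])
  i=2: ✓ (witness j=8)
  i=3: ✓ (witness j=8)
  i=4: ✓ (witness j=8)
  i=5: ✓ (witness j=8)
Positions where it holds: {0, 2, 3, 4, 5} → 5.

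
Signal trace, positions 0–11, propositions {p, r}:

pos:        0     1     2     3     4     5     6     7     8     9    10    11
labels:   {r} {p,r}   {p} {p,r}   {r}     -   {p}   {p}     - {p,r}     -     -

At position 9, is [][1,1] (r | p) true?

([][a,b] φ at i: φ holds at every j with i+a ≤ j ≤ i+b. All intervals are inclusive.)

False

Check (r | p) at every j in [10,10]:
  j=10: false
Fails at j=10 → formula fails.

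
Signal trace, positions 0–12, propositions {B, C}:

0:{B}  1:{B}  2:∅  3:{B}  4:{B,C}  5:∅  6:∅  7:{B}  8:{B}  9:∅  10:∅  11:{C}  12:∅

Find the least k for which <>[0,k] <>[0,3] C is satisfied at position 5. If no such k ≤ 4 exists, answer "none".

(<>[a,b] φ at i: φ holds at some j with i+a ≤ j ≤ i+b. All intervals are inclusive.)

3

Scan j = 5,6,… for <>[0,3] C:
  j=5: fails
  j=6: fails
  j=7: fails
  j=8: holds
First hit at j=8, so smallest k = 8-5 = 3.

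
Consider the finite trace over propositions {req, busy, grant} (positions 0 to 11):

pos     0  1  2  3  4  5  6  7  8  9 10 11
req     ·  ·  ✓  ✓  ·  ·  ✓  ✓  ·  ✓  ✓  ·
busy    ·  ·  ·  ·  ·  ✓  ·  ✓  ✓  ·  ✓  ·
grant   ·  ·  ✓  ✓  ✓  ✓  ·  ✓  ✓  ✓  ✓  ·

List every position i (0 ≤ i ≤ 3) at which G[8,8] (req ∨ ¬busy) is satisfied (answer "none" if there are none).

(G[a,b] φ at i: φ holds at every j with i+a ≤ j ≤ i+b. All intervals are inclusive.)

1, 2, 3

Evaluate at each i in [0,3]:
  i=0: ✗ (fails at j=8)
  i=1: ✓ (all of [9,9])
  i=2: ✓ (all of [10,10])
  i=3: ✓ (all of [11,11])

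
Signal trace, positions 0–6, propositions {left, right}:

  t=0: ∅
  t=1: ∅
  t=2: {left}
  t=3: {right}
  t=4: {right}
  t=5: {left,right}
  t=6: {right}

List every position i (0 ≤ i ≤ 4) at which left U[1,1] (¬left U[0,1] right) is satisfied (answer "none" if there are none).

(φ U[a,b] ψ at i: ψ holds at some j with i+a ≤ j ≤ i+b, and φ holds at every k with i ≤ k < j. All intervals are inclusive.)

Evaluate at each i in [0,4]:
  i=0: ✗ (no rhs in [1,1])
  i=1: ✗ (no rhs in [2,2])
  i=2: ✓ (rhs at j=3; lhs holds on [2,2])
  i=3: ✗ (lhs fails at k=3 before rhs at j=4)
  i=4: ✗ (lhs fails at k=4 before rhs at j=5)

2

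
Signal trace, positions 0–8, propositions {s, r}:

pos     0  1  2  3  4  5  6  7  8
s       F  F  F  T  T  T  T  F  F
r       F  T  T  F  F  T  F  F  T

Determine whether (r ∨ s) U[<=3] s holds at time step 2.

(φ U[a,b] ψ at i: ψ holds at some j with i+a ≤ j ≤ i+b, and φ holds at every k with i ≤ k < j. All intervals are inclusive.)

Holds

Need some j in [2,5] with s, and (r ∨ s) at every k in [2,j-1].
  j=2: s false.
  j=3: s holds; (r ∨ s) holds at every k in [2,2] → satisfied.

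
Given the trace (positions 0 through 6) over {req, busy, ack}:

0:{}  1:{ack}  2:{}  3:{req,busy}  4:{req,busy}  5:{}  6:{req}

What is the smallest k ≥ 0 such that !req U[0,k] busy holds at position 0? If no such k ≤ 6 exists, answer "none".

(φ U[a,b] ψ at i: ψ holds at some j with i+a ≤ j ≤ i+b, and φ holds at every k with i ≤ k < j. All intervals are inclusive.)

3

Need earliest j ≥ 0 with busy, and !req at every k in [0,j-1].
  j=0: rhs fails.
  j=1: rhs fails.
  j=2: rhs fails.
  j=3: rhs holds; lhs holds on [0,2]. k = 3.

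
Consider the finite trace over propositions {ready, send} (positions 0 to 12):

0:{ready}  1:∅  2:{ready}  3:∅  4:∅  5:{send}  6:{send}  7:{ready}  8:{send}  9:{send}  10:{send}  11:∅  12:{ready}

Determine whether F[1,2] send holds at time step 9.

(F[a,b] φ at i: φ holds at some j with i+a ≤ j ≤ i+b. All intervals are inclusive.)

Check send at each j in [10,11]:
  j=10: true
  j=11: false
Found at j=10 → formula holds.

Holds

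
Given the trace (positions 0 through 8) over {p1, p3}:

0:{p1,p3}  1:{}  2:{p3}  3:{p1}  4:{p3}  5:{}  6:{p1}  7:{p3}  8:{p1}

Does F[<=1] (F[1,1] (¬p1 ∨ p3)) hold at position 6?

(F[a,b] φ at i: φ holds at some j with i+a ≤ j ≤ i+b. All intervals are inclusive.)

Holds

Check F[1,1] (¬p1 ∨ p3) at each j in [6,7]:
  j=6: holds (witness at 7)
  j=7: fails (none in [8,8])
Found at j=6 → formula holds.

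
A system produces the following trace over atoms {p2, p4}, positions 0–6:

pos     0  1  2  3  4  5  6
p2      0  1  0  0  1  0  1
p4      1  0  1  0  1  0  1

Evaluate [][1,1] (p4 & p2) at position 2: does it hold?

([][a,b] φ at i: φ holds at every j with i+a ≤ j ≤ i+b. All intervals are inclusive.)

Does not hold

Check (p4 & p2) at every j in [3,3]:
  j=3: false
Fails at j=3 → formula fails.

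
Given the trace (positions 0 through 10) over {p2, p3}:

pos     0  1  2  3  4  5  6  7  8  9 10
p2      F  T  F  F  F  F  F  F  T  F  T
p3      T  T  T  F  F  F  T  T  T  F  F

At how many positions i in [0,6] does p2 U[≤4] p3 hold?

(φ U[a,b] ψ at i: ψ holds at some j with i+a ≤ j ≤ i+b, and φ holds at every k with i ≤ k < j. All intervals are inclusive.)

Evaluate at each i in [0,6]:
  i=0: ✓ (rhs at j=0)
  i=1: ✓ (rhs at j=1)
  i=2: ✓ (rhs at j=2)
  i=3: ✗ (lhs fails at k=3 before rhs at j=6)
  i=4: ✗ (lhs fails at k=4 before rhs at j=6)
  i=5: ✗ (lhs fails at k=5 before rhs at j=6)
  i=6: ✓ (rhs at j=6)
Positions where it holds: {0, 1, 2, 6} → 4.

4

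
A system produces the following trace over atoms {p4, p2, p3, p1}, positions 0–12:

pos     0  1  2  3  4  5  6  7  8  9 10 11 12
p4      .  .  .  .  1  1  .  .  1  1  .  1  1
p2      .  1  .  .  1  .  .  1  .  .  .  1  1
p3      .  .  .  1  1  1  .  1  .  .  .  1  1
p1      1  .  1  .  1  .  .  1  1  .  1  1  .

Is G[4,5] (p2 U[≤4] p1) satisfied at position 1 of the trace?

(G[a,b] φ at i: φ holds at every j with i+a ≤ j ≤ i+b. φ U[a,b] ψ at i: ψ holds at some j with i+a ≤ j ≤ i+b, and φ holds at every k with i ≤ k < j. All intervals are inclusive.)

No

Check (p2 U[≤4] p1) at every j in [5,6]:
  j=5: fails
  j=6: fails
Fails at j=5 → formula fails.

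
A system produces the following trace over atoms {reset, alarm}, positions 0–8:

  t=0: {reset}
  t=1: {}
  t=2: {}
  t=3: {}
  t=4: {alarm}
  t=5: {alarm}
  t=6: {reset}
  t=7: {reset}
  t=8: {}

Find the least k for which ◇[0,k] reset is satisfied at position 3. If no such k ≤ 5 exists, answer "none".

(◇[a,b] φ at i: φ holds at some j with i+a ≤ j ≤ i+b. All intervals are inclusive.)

3

Scan j = 3,4,… for reset:
  j=3: fails
  j=4: fails
  j=5: fails
  j=6: holds
First hit at j=6, so smallest k = 6-3 = 3.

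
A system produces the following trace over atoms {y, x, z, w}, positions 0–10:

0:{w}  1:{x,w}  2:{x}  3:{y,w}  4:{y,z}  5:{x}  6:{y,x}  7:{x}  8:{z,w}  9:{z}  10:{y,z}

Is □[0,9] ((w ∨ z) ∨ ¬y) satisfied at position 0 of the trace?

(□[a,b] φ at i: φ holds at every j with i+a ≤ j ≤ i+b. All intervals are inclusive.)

Check ((w ∨ z) ∨ ¬y) at every j in [0,9]:
  j=0: true
  j=1: true
  j=2: true
  j=3: true
  j=4: true
  j=5: true
  j=6: false
  j=7: true
  j=8: true
  j=9: true
Fails at j=6 → formula fails.

False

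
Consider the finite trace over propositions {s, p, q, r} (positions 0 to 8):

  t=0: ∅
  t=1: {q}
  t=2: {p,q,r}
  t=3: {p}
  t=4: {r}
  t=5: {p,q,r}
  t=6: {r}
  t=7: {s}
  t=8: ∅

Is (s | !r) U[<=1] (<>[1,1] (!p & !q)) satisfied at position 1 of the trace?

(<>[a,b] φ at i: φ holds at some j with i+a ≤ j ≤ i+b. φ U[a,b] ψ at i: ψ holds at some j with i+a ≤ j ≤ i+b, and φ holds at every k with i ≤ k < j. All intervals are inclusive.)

Need some j in [1,2] with <>[1,1] (!p & !q), and (s | !r) at every k in [1,j-1].
  j=1: <>[1,1] (!p & !q) — fails (none in [2,2]).
  j=2: <>[1,1] (!p & !q) — fails (none in [3,3]).
No j in the window works → until fails.

False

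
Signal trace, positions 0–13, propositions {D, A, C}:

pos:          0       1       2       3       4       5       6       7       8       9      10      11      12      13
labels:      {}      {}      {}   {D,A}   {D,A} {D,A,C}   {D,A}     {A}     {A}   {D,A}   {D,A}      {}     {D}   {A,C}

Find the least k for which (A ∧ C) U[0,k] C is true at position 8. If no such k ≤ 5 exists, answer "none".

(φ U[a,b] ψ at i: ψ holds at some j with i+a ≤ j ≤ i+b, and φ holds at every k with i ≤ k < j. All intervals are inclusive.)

Need earliest j ≥ 8 with C, and (A ∧ C) at every k in [8,j-1].
  j=8: rhs fails.
  j=9: rhs fails.
  j=10: rhs fails.
  j=11: rhs fails.
  j=12: rhs fails.
  j=13: rhs holds but lhs fails at k=8.
No witness within the range → none.

none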